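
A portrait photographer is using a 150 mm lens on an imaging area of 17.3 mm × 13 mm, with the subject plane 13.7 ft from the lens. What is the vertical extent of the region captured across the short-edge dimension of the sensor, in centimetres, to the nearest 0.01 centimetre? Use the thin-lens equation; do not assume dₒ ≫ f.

dₒ: 13.7 ft × 304.8 mm/ft = 4175.76 mm.
Similar triangles through the lens centre give W/dₒ = h/dᵢ; with 1/f = 1/dₒ + 1/dᵢ this gives W = h·(dₒ − f)/f.
W = 13 mm × (4175.76 − 150) / 150 = 13 × 26.8384 ≈ 348.899 mm = 34.8899 cm.

34.89 cm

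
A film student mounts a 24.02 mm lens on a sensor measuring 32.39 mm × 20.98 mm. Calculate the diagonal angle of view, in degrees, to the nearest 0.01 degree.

Sensor diagonal = √(32.39² + 20.98²) = √1489.2725 ≈ 38.5911 mm.
Angle of view α = 2·arctan(d/2f) with d = 38.5911 mm and f = 24.02 mm.
d/2f = 0.80331; arctan(0.80331) ≈ 38.7753°, so α ≈ 77.5506°.

77.55°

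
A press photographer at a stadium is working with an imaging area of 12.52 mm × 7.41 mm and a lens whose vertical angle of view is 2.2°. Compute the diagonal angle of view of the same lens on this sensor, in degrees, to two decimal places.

From the vertical AOV: f = 7.41 / (2·tan(1.1°)) = 7.41 / 0.03840 ≈ 192.9589 mm.
Sensor diagonal = √(12.52² + 7.41²) = √211.6585 ≈ 14.5485 mm.
Diagonal AOV = 2·arctan(14.5485 / (2 × 192.9589)) = 2·arctan(0.03770) ≈ 4.3179°.

4.32°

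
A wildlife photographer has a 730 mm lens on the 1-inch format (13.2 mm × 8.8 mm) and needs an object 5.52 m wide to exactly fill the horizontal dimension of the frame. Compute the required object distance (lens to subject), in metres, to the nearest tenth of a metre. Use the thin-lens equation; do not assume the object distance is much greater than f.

306.0 m

W: 5.52 m = 5520 mm.
Magnification m = w/W = dᵢ/dₒ; combined with 1/f = 1/dₒ + 1/dᵢ this gives dₒ = f·(1 + W/w).
dₒ = 730 mm × (1 + 5520/13.2) = 730 × 419.1818 ≈ 306002.727 mm = 306.003 m.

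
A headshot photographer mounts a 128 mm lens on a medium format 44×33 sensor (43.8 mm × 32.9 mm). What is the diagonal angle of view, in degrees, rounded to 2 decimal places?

24.16°

Sensor diagonal = √(43.8² + 32.9²) = √3000.8500 ≈ 54.7800 mm.
Angle of view α = 2·arctan(d/2f) with d = 54.7800 mm and f = 128 mm.
d/2f = 0.21398; arctan(0.21398) ≈ 12.0783°, so α ≈ 24.1565°.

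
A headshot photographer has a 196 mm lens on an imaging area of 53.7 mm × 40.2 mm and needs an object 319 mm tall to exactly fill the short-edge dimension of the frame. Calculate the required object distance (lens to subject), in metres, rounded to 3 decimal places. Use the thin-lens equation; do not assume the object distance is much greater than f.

1.751 m

Magnification m = h/W = dᵢ/dₒ; combined with 1/f = 1/dₒ + 1/dᵢ this gives dₒ = f·(1 + W/h).
dₒ = 196 mm × (1 + 319/40.2) = 196 × 8.9353 ≈ 1751.323 mm = 1.75132 m.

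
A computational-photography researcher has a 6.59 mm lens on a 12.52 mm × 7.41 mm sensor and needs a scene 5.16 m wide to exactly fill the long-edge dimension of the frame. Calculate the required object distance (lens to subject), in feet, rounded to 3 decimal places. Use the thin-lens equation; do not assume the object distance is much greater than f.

8.932 ft

W: 5.16 m = 5160 mm.
Magnification m = w/W = dᵢ/dₒ; combined with 1/f = 1/dₒ + 1/dᵢ this gives dₒ = f·(1 + W/w).
dₒ = 6.59 mm × (1 + 5160/12.52) = 6.59 × 413.1406 ≈ 2722.596 mm = 2722.596/304.8 ft = 8.9324 ft.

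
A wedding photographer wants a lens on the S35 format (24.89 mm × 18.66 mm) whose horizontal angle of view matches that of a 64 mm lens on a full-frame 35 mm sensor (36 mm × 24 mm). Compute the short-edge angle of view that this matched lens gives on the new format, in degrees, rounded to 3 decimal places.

Equal horizontal AOV ⇒ f₂ = f₁ · 24.89/36 = 64 × 0.69139 ≈ 44.2489 mm.
Short-edge AOV on the new format = 2·arctan(18.66 / (2 × 44.2489)) = 2·arctan(0.21085) ≈ 23.8131°.

23.813°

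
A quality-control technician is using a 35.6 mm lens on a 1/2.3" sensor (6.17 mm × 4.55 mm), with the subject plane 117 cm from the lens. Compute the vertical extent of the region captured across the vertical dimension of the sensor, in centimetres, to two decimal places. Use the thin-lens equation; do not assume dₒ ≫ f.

dₒ: 117 cm = 1170 mm.
Similar triangles through the lens centre give W/dₒ = h/dᵢ; with 1/f = 1/dₒ + 1/dᵢ this gives W = h·(dₒ − f)/f.
W = 4.55 mm × (1170 − 35.6) / 35.6 = 4.55 × 31.8652 ≈ 144.987 mm = 14.4987 cm.

14.50 cm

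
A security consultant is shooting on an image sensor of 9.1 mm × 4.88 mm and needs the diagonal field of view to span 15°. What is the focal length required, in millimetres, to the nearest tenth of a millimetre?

Sensor diagonal = √(9.1² + 4.88²) = √106.6244 ≈ 10.3259 mm.
From α = 2·arctan(d/2f) we get f = d / (2·tan(α/2)).
With d = 10.3259 mm and α/2 = 7.5°, tan(α/2) ≈ 0.13165, so f ≈ 10.3259 / 0.26330 ≈ 39.2165 mm.

39.2 mm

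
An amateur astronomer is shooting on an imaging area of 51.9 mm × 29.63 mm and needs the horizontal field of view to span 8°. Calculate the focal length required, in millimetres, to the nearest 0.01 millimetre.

From α = 2·arctan(w/2f) we get f = w / (2·tan(α/2)).
With w = 51.9 mm and α/2 = 4°, tan(α/2) ≈ 0.06993, so f ≈ 51.9 / 0.13985 ≈ 371.1023 mm.

371.10 mm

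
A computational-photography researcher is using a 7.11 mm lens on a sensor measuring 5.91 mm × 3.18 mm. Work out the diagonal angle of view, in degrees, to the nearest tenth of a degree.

Sensor diagonal = √(5.91² + 3.18²) = √45.0405 ≈ 6.7112 mm.
Angle of view α = 2·arctan(d/2f) with d = 6.7112 mm and f = 7.11 mm.
d/2f = 0.47196; arctan(0.47196) ≈ 25.2653°, so α ≈ 50.5305°.

50.5°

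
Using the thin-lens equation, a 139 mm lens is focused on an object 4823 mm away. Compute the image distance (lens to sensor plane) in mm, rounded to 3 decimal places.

143.125 mm

1/dᵢ = 1/f − 1/dₒ = 1/139 − 1/4823 = 0.0069869 mm⁻¹.
dᵢ = 1/0.0069869 ≈ 143.1249 mm.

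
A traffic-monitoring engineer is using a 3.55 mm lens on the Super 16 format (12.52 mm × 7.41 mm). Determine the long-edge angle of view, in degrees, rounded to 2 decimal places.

Angle of view α = 2·arctan(w/2f) with w = 12.52 mm and f = 3.55 mm.
w/2f = 1.76338; arctan(1.76338) ≈ 60.4427°, so α ≈ 120.8855°.

120.89°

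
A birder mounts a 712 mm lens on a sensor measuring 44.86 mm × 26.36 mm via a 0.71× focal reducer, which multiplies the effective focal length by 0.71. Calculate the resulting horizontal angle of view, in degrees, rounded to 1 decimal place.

Effective focal length f = 712 × 0.71 = 505.52 mm.
α = 2·arctan(44.86 / (2 × 505.52)) = 2·arctan(0.04437) ≈ 5.0811°.

5.1°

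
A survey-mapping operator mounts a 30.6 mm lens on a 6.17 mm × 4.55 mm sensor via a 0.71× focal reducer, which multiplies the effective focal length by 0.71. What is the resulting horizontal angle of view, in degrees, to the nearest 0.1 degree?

16.2°

Effective focal length f = 30.6 × 0.71 = 21.726 mm.
α = 2·arctan(6.17 / (2 × 21.726)) = 2·arctan(0.14200) ≈ 16.1635°.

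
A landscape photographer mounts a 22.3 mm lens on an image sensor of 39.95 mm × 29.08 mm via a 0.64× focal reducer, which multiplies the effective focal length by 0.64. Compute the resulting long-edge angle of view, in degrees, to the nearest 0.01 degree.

108.91°

Effective focal length f = 22.3 × 0.64 = 14.272 mm.
α = 2·arctan(39.95 / (2 × 14.272)) = 2·arctan(1.39959) ≈ 108.9089°.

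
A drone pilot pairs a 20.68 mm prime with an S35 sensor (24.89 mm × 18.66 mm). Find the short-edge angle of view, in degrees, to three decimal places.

Angle of view α = 2·arctan(h/2f) with h = 18.66 mm and f = 20.68 mm.
h/2f = 0.45116; arctan(0.45116) ≈ 24.2830°, so α ≈ 48.5660°.

48.566°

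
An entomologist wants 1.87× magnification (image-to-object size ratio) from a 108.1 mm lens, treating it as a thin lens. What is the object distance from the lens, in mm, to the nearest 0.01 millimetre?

165.91 mm

With m = dᵢ/dₒ and 1/f = 1/dₒ + 1/dᵢ, substituting dᵢ = m·dₒ gives 1/f = (1 + 1/m)/dₒ, hence dₒ = f·(1 + 1/m).
dₒ = 108.1 × (1 + 1/1.87) = 108.1 × 1.53476 ≈ 165.907 mm.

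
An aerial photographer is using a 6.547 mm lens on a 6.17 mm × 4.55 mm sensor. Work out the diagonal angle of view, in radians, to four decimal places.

1.0593 rad

Sensor diagonal = √(6.17² + 4.55²) = √58.7714 ≈ 7.6663 mm.
Angle of view α = 2·arctan(d/2f) with d = 7.6663 mm and f = 6.547 mm.
d/2f = 0.58548; arctan(0.58548) ≈ 0.5297 rad, so α ≈ 1.0593 rad.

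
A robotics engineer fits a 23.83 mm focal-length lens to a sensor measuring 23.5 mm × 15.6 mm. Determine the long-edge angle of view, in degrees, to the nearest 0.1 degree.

52.5°

Angle of view α = 2·arctan(w/2f) with w = 23.5 mm and f = 23.83 mm.
w/2f = 0.49308; arctan(0.49308) ≈ 26.2468°, so α ≈ 52.4936°.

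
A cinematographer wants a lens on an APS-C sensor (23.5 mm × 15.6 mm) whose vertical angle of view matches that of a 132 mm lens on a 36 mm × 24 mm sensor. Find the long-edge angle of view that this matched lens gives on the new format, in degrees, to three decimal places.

Equal vertical AOV ⇒ f₂ = f₁ · 15.6/24 = 132 × 0.65000 ≈ 85.8000 mm.
Long-edge AOV on the new format = 2·arctan(23.5 / (2 × 85.8000)) = 2·arctan(0.13695) ≈ 15.5959°.

15.596°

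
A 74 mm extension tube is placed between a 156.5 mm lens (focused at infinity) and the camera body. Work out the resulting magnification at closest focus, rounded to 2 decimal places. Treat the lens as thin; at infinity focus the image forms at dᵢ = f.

The tube moves the image plane from f to f + e, so dᵢ = 156.5 + 74 = 230.5 mm. Focus is achieved when 1/f = 1/dₒ + 1/dᵢ, giving dₒ = 1/(1/f − 1/(f+e)).
Magnification m = dᵢ/dₒ = (f+e)·(1/f − 1/(f+e)) = e/f = 74/156.5 ≈ 0.4728.

0.47×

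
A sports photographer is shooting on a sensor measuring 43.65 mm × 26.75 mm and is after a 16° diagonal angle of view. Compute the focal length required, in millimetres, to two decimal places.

182.13 mm

Sensor diagonal = √(43.65² + 26.75²) = √2620.8850 ≈ 51.1946 mm.
From α = 2·arctan(d/2f) we get f = d / (2·tan(α/2)).
With d = 51.1946 mm and α/2 = 8°, tan(α/2) ≈ 0.14054, so f ≈ 51.1946 / 0.28108 ≈ 182.1342 mm.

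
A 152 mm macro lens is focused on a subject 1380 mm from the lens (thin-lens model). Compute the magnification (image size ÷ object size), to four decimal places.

0.1238×

Thin lens: 1/f = 1/dₒ + 1/dᵢ → 1/dᵢ = 1/152 − 1/1380 = 0.0058543 mm⁻¹, so dᵢ ≈ 170.8143 mm.
Magnification m = dᵢ/dₒ = 170.8143/1380 ≈ 0.12378.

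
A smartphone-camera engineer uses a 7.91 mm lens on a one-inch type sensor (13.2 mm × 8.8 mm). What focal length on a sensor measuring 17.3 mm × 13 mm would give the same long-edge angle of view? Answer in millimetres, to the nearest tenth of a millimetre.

Equal angle of view means equal width/f ratio, so f₂ = f₁ · (width₂/width₁) = 7.91 × 17.3/13.2.
f₂ = 7.91 × 1.31061 ≈ 10.367 mm.

10.4 mm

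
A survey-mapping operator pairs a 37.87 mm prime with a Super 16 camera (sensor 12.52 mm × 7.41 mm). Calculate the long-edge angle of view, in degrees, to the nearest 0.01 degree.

Angle of view α = 2·arctan(w/2f) with w = 12.52 mm and f = 37.87 mm.
w/2f = 0.16530; arctan(0.16530) ≈ 9.3862°, so α ≈ 18.7725°.

18.77°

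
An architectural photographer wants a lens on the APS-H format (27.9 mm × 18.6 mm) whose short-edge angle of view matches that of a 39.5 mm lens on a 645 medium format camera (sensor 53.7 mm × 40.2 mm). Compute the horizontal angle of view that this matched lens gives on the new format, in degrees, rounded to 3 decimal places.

Equal short-edge AOV ⇒ f₂ = f₁ · 18.6/40.2 = 39.5 × 0.46269 ≈ 18.2761 mm.
Horizontal AOV on the new format = 2·arctan(27.9 / (2 × 18.2761)) = 2·arctan(0.76329) ≈ 74.7083°.

74.708°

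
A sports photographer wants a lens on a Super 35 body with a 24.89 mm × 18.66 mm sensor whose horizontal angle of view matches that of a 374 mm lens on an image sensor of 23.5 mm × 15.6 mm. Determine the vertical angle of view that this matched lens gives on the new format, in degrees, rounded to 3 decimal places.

Equal horizontal AOV ⇒ f₂ = f₁ · 24.89/23.5 = 374 × 1.05915 ≈ 396.1217 mm.
Vertical AOV on the new format = 2·arctan(18.66 / (2 × 396.1217)) = 2·arctan(0.02355) ≈ 2.6985°.

2.699°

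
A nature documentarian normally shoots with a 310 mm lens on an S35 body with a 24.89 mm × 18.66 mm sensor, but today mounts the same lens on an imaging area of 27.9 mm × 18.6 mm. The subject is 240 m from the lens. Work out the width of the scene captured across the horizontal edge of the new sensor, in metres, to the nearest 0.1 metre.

21.6 m

The focal length stays 310 mm; the relevant sensor dimension is now w = 27.9 mm. Object distance dₒ = 240 m = 240000 mm.
Thin-lens field width W = w·(dₒ − f)/f = 27.9 × (240000 − 310)/310 ≈ 21572.100 mm = 21.5721 m.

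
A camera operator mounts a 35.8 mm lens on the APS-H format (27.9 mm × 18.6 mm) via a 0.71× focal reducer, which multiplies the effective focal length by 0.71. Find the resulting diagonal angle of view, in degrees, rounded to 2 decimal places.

66.82°

Effective focal length f = 35.8 × 0.71 = 25.418 mm.
Sensor diagonal = √(27.9² + 18.6²) = √1124.3700 ≈ 33.5316 mm.
α = 2·arctan(33.532 / (2 × 25.418)) = 2·arctan(0.65960) ≈ 66.8180°.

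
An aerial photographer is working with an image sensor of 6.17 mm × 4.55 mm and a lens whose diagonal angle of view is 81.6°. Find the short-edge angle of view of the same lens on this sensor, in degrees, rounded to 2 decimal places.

Sensor diagonal = √(6.17² + 4.55²) = √58.7714 ≈ 7.6663 mm.
From the diagonal AOV: f = 7.6663 / (2·tan(40.8°)) = 7.6663 / 1.72635 ≈ 4.4407 mm.
Short-edge AOV = 2·arctan(4.55 / (2 × 4.4407)) = 2·arctan(0.51230) ≈ 54.2525°.

54.25°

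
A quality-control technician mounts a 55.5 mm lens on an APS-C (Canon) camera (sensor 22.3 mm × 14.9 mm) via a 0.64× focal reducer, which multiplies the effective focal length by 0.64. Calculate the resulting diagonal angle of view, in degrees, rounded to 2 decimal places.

Effective focal length f = 55.5 × 0.64 = 35.52 mm.
Sensor diagonal = √(22.3² + 14.9²) = √719.3000 ≈ 26.8198 mm.
α = 2·arctan(26.820 / (2 × 35.52)) = 2·arctan(0.37753) ≈ 41.3661°.

41.37°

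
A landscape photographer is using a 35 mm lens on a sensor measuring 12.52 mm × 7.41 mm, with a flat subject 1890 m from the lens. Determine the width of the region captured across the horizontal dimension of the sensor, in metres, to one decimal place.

676.1 m

dₒ: 1890 m = 1.89e+06 mm.
Similar triangles through the lens centre give W/dₒ = w/dᵢ; with 1/f = 1/dₒ + 1/dᵢ this gives W = w·(dₒ − f)/f.
W = 12.52 mm × (1.89e+06 − 35) / 35 = 12.52 × 53999.0000 ≈ 676067.480 mm = 676.067 m.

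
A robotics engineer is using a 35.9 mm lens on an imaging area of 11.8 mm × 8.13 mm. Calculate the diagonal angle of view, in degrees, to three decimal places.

22.573°

Sensor diagonal = √(11.8² + 8.13²) = √205.3369 ≈ 14.3296 mm.
Angle of view α = 2·arctan(d/2f) with d = 14.3296 mm and f = 35.9 mm.
d/2f = 0.19958; arctan(0.19958) ≈ 11.2866°, so α ≈ 22.5732°.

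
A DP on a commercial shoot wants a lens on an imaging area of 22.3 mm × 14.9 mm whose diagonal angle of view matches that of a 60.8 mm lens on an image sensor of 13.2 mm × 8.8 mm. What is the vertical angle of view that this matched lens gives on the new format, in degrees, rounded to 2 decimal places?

Sensor diagonal = √(13.2² + 8.8²) = √251.6800 ≈ 15.8644 mm.
Sensor diagonal = √(22.3² + 14.9²) = √719.3000 ≈ 26.8198 mm.
Equal diagonal AOV ⇒ f₂ = f₁ · 26.8198/15.8644 = 60.8 × 1.69056 ≈ 102.7861 mm.
Vertical AOV on the new format = 2·arctan(14.9 / (2 × 102.7861)) = 2·arctan(0.07248) ≈ 8.2912°.

8.29°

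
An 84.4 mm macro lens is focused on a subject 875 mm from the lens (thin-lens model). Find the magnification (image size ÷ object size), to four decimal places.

Thin lens: 1/f = 1/dₒ + 1/dᵢ → 1/dᵢ = 1/84.4 − 1/875 = 0.0107055 mm⁻¹, so dᵢ ≈ 93.4101 mm.
Magnification m = dᵢ/dₒ = 93.4101/875 ≈ 0.10675.

0.1068×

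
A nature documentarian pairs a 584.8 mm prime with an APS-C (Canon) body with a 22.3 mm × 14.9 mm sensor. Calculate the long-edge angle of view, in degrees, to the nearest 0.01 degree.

2.18°

Angle of view α = 2·arctan(w/2f) with w = 22.3 mm and f = 584.8 mm.
w/2f = 0.01907; arctan(0.01907) ≈ 1.0923°, so α ≈ 2.1846°.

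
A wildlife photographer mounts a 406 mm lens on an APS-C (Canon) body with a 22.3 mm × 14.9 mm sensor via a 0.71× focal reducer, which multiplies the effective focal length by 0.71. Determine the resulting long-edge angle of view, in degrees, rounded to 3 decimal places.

4.430°

Effective focal length f = 406 × 0.71 = 288.26 mm.
α = 2·arctan(22.3 / (2 × 288.26)) = 2·arctan(0.03868) ≈ 4.4302°.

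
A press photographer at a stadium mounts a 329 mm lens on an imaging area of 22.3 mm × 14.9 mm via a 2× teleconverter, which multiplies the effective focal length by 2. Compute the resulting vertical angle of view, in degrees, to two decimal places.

1.30°

Effective focal length f = 329 × 2 = 658 mm.
α = 2·arctan(14.9 / (2 × 658)) = 2·arctan(0.01132) ≈ 1.2974°.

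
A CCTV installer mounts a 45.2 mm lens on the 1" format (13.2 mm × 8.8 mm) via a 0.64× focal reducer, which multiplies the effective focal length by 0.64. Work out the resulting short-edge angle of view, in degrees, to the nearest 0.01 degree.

Effective focal length f = 45.2 × 0.64 = 28.928 mm.
α = 2·arctan(8.8 / (2 × 28.928)) = 2·arctan(0.15210) ≈ 17.2970°.

17.30°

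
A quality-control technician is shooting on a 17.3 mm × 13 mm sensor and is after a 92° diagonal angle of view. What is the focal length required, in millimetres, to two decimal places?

10.45 mm

Sensor diagonal = √(17.3² + 13²) = √468.2900 ≈ 21.6400 mm.
From α = 2·arctan(d/2f) we get f = d / (2·tan(α/2)).
With d = 21.6400 mm and α/2 = 46°, tan(α/2) ≈ 1.03553, so f ≈ 21.6400 / 2.07106 ≈ 10.4488 mm.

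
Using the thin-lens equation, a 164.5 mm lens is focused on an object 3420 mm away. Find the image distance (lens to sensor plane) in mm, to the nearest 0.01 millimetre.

1/dᵢ = 1/f − 1/dₒ = 1/164.5 − 1/3420 = 0.0057866 mm⁻¹.
dᵢ = 1/0.0057866 ≈ 172.8122 mm.

172.81 mm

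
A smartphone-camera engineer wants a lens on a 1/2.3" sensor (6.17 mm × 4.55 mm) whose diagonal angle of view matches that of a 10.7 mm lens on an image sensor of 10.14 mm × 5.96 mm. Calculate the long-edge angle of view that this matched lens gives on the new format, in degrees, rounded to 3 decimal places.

Sensor diagonal = √(10.14² + 5.96²) = √138.3412 ≈ 11.7619 mm.
Sensor diagonal = √(6.17² + 4.55²) = √58.7714 ≈ 7.6663 mm.
Equal diagonal AOV ⇒ f₂ = f₁ · 7.6663/11.7619 = 10.7 × 0.65179 ≈ 6.9741 mm.
Long-edge AOV on the new format = 2·arctan(6.17 / (2 × 6.9741)) = 2·arctan(0.44235) ≈ 47.7242°.

47.724°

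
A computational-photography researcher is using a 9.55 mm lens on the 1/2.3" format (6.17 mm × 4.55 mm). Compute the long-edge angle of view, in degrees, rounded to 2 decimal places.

Angle of view α = 2·arctan(w/2f) with w = 6.17 mm and f = 9.55 mm.
w/2f = 0.32304; arctan(0.32304) ≈ 17.9024°, so α ≈ 35.8047°.

35.80°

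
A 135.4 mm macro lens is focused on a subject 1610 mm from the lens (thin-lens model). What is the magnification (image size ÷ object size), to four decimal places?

Thin lens: 1/f = 1/dₒ + 1/dᵢ → 1/dᵢ = 1/135.4 − 1/1610 = 0.0067644 mm⁻¹, so dᵢ ≈ 147.8326 mm.
Magnification m = dᵢ/dₒ = 147.8326/1610 ≈ 0.09182.

0.0918×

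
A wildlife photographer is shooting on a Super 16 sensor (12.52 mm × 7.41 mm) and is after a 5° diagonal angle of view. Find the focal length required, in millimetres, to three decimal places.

Sensor diagonal = √(12.52² + 7.41²) = √211.6585 ≈ 14.5485 mm.
From α = 2·arctan(d/2f) we get f = d / (2·tan(α/2)).
With d = 14.5485 mm and α/2 = 2.5°, tan(α/2) ≈ 0.04366, so f ≈ 14.5485 / 0.08732 ≈ 166.6076 mm.

166.608 mm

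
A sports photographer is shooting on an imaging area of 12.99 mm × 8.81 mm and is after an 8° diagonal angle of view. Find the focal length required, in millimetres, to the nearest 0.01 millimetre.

Sensor diagonal = √(12.99² + 8.81²) = √246.3562 ≈ 15.6957 mm.
From α = 2·arctan(d/2f) we get f = d / (2·tan(α/2)).
With d = 15.6957 mm and α/2 = 4°, tan(α/2) ≈ 0.06993, so f ≈ 15.6957 / 0.13985 ≈ 112.2298 mm.

112.23 mm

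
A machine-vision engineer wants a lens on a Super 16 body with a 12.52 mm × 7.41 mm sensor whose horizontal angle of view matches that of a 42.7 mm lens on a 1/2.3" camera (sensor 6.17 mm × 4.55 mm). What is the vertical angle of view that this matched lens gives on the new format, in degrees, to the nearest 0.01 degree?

Equal horizontal AOV ⇒ f₂ = f₁ · 12.52/6.17 = 42.7 × 2.02917 ≈ 86.6457 mm.
Vertical AOV on the new format = 2·arctan(7.41 / (2 × 86.6457)) = 2·arctan(0.04276) ≈ 4.8970°.

4.90°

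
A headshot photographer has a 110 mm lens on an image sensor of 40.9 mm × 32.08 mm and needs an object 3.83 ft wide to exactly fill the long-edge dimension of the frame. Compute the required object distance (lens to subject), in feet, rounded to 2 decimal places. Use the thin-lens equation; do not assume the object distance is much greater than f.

W: 3.83 ft × 304.8 mm/ft = 1167.38 mm.
Magnification m = w/W = dᵢ/dₒ; combined with 1/f = 1/dₒ + 1/dᵢ this gives dₒ = f·(1 + W/w).
dₒ = 110 mm × (1 + 1167.38/40.9) = 110 × 29.5424 ≈ 3249.663 mm = 3249.663/304.8 ft = 10.6616 ft.

10.66 ft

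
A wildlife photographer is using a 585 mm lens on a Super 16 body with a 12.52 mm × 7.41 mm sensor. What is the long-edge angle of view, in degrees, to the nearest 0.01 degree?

1.23°

Angle of view α = 2·arctan(w/2f) with w = 12.52 mm and f = 585 mm.
w/2f = 0.01070; arctan(0.01070) ≈ 0.6131°, so α ≈ 1.2262°.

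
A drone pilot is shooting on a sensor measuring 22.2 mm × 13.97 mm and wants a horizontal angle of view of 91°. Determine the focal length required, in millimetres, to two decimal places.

From α = 2·arctan(w/2f) we get f = w / (2·tan(α/2)).
With w = 22.2 mm and α/2 = 45.5°, tan(α/2) ≈ 1.01761, so f ≈ 22.2 / 2.03521 ≈ 10.9079 mm.

10.91 mm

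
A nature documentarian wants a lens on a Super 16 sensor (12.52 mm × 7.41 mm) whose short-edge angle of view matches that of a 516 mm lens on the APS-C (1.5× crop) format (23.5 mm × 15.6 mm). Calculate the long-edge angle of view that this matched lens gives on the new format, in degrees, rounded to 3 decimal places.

Equal short-edge AOV ⇒ f₂ = f₁ · 7.41/15.6 = 516 × 0.47500 ≈ 245.1000 mm.
Long-edge AOV on the new format = 2·arctan(12.52 / (2 × 245.1000)) = 2·arctan(0.02554) ≈ 2.9261°.

2.926°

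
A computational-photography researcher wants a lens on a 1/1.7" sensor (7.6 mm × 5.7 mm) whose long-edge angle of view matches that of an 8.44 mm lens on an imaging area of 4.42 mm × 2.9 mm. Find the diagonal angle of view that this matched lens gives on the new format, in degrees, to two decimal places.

Equal long-edge AOV ⇒ f₂ = f₁ · 7.6/4.42 = 8.44 × 1.71946 ≈ 14.5122 mm.
Sensor diagonal = √(7.6² + 5.7²) = √90.2500 ≈ 9.5000 mm.
Diagonal AOV on the new format = 2·arctan(9.5000 / (2 × 14.5122)) = 2·arctan(0.32731) ≈ 36.2476°.

36.25°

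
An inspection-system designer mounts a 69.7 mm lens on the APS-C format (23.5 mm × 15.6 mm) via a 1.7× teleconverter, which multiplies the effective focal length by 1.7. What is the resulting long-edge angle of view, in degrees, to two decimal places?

Effective focal length f = 69.7 × 1.7 = 118.49 mm.
α = 2·arctan(23.5 / (2 × 118.49)) = 2·arctan(0.09916) ≈ 11.3264°.

11.33°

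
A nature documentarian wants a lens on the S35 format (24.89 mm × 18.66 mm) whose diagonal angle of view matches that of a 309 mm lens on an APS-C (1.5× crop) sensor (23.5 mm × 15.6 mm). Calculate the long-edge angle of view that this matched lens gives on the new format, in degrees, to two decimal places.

4.18°

Sensor diagonal = √(23.5² + 15.6²) = √795.6100 ≈ 28.2066 mm.
Sensor diagonal = √(24.89² + 18.66²) = √967.7077 ≈ 31.1080 mm.
Equal diagonal AOV ⇒ f₂ = f₁ · 31.1080/28.2066 = 309 × 1.10286 ≈ 340.7850 mm.
Long-edge AOV on the new format = 2·arctan(24.89 / (2 × 340.7850)) = 2·arctan(0.03652) ≈ 4.1829°.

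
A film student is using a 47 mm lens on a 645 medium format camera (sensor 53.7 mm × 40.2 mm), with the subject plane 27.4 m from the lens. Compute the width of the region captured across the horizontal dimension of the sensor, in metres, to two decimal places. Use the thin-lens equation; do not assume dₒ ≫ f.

dₒ: 27.4 m = 27400 mm.
Similar triangles through the lens centre give W/dₒ = w/dᵢ; with 1/f = 1/dₒ + 1/dᵢ this gives W = w·(dₒ − f)/f.
W = 53.7 mm × (27400 − 47) / 47 = 53.7 × 581.9787 ≈ 31252.257 mm = 31.2523 m.

31.25 m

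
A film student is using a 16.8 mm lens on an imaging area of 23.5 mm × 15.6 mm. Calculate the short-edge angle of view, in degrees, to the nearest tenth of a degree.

49.8°

Angle of view α = 2·arctan(h/2f) with h = 15.6 mm and f = 16.8 mm.
h/2f = 0.46429; arctan(0.46429) ≈ 24.9048°, so α ≈ 49.8095°.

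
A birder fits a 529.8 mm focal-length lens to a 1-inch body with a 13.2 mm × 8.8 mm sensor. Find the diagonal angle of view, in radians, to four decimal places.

Sensor diagonal = √(13.2² + 8.8²) = √251.6800 ≈ 15.8644 mm.
Angle of view α = 2·arctan(d/2f) with d = 15.8644 mm and f = 529.8 mm.
d/2f = 0.01497; arctan(0.01497) ≈ 0.0150 rad, so α ≈ 0.0299 rad.

0.0299 rad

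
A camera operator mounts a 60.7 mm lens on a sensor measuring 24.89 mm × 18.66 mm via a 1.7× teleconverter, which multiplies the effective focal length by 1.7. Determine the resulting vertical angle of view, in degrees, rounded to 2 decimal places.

Effective focal length f = 60.7 × 1.7 = 103.19 mm.
α = 2·arctan(18.66 / (2 × 103.19)) = 2·arctan(0.09042) ≈ 10.3328°.

10.33°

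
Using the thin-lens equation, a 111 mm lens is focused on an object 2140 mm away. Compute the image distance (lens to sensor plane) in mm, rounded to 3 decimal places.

1/dᵢ = 1/f − 1/dₒ = 1/111 − 1/2140 = 0.0085417 mm⁻¹.
dᵢ = 1/0.0085417 ≈ 117.0724 mm.

117.072 mm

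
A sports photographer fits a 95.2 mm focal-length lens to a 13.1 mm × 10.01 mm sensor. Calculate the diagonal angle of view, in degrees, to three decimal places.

Sensor diagonal = √(13.1² + 10.01²) = √271.8101 ≈ 16.4867 mm.
Angle of view α = 2·arctan(d/2f) with d = 16.4867 mm and f = 95.2 mm.
d/2f = 0.08659; arctan(0.08659) ≈ 4.9489°, so α ≈ 9.8978°.

9.898°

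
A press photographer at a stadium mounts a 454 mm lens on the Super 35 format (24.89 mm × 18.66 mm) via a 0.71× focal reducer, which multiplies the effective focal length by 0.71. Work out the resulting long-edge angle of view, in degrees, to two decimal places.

4.42°

Effective focal length f = 454 × 0.71 = 322.34 mm.
α = 2·arctan(24.89 / (2 × 322.34)) = 2·arctan(0.03861) ≈ 4.4220°.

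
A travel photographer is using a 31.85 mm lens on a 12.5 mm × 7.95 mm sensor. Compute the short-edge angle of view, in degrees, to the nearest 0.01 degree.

Angle of view α = 2·arctan(h/2f) with h = 7.95 mm and f = 31.85 mm.
h/2f = 0.12480; arctan(0.12480) ≈ 7.1139°, so α ≈ 14.2279°.

14.23°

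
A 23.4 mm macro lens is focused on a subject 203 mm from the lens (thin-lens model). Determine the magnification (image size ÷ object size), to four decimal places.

0.1303×

Thin lens: 1/f = 1/dₒ + 1/dᵢ → 1/dᵢ = 1/23.4 − 1/203 = 0.0378089 mm⁻¹, so dᵢ ≈ 26.4488 mm.
Magnification m = dᵢ/dₒ = 26.4488/203 ≈ 0.13029.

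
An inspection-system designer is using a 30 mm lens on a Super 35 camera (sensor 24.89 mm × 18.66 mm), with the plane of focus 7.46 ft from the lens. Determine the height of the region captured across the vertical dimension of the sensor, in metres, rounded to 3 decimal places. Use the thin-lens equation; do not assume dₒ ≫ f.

1.396 m

dₒ: 7.46 ft × 304.8 mm/ft = 2273.81 mm.
Similar triangles through the lens centre give W/dₒ = h/dᵢ; with 1/f = 1/dₒ + 1/dᵢ this gives W = h·(dₒ − f)/f.
W = 18.66 mm × (2273.81 − 30) / 30 = 18.66 × 74.7936 ≈ 1395.649 mm = 1.39565 m.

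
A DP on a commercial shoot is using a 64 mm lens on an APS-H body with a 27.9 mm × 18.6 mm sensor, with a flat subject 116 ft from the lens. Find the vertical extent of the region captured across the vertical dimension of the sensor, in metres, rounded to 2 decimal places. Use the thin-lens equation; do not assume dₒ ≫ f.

10.26 m

dₒ: 116 ft × 304.8 mm/ft = 35356.80 mm.
Similar triangles through the lens centre give W/dₒ = h/dᵢ; with 1/f = 1/dₒ + 1/dᵢ this gives W = h·(dₒ − f)/f.
W = 18.6 mm × (35356.8 − 64) / 64 = 18.6 × 551.4500 ≈ 10256.970 mm = 10.257 m.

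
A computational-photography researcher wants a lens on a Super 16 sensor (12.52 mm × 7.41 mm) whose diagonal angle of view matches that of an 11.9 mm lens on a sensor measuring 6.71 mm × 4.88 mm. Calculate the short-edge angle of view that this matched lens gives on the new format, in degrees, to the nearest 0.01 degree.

20.14°

Sensor diagonal = √(6.71² + 4.88²) = √68.8385 ≈ 8.2969 mm.
Sensor diagonal = √(12.52² + 7.41²) = √211.6585 ≈ 14.5485 mm.
Equal diagonal AOV ⇒ f₂ = f₁ · 14.5485/8.2969 = 11.9 × 1.75349 ≈ 20.8665 mm.
Short-edge AOV on the new format = 2·arctan(7.41 / (2 × 20.8665)) = 2·arctan(0.17756) ≈ 20.1367°.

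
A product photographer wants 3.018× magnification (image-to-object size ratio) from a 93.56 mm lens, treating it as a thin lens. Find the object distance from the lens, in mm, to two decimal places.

124.56 mm

With m = dᵢ/dₒ and 1/f = 1/dₒ + 1/dᵢ, substituting dᵢ = m·dₒ gives 1/f = (1 + 1/m)/dₒ, hence dₒ = f·(1 + 1/m).
dₒ = 93.56 × (1 + 1/3.018) = 93.56 × 1.33135 ≈ 124.561 mm.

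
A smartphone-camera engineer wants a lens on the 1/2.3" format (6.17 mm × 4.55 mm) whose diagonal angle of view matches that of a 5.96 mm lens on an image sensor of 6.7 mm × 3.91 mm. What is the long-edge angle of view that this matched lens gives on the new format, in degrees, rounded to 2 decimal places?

Sensor diagonal = √(6.7² + 3.91²) = √60.1781 ≈ 7.7575 mm.
Sensor diagonal = √(6.17² + 4.55²) = √58.7714 ≈ 7.6663 mm.
Equal diagonal AOV ⇒ f₂ = f₁ · 7.6663/7.7575 = 5.96 × 0.98824 ≈ 5.8899 mm.
Long-edge AOV on the new format = 2·arctan(6.17 / (2 × 5.8899)) = 2·arctan(0.52378) ≈ 55.2889°.

55.29°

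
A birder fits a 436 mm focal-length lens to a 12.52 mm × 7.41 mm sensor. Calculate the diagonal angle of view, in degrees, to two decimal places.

1.91°

Sensor diagonal = √(12.52² + 7.41²) = √211.6585 ≈ 14.5485 mm.
Angle of view α = 2·arctan(d/2f) with d = 14.5485 mm and f = 436 mm.
d/2f = 0.01668; arctan(0.01668) ≈ 0.9558°, so α ≈ 1.9117°.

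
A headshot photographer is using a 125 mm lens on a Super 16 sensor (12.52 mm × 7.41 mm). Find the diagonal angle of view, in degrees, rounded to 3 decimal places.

Sensor diagonal = √(12.52² + 7.41²) = √211.6585 ≈ 14.5485 mm.
Angle of view α = 2·arctan(d/2f) with d = 14.5485 mm and f = 125 mm.
d/2f = 0.05819; arctan(0.05819) ≈ 3.3305°, so α ≈ 6.6610°.

6.661°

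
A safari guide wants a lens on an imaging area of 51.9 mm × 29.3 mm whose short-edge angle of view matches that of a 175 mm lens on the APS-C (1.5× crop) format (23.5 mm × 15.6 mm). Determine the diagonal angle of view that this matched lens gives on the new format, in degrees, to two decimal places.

Equal short-edge AOV ⇒ f₂ = f₁ · 29.3/15.6 = 175 × 1.87821 ≈ 328.6859 mm.
Sensor diagonal = √(51.9² + 29.3²) = √3552.1000 ≈ 59.5995 mm.
Diagonal AOV on the new format = 2·arctan(59.5995 / (2 × 328.6859)) = 2·arctan(0.09066) ≈ 10.3609°.

10.36°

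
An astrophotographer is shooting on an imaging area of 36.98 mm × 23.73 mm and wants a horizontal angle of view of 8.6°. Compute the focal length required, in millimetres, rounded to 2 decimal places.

From α = 2·arctan(w/2f) we get f = w / (2·tan(α/2)).
With w = 36.98 mm and α/2 = 4.3°, tan(α/2) ≈ 0.07519, so f ≈ 36.98 / 0.15038 ≈ 245.9091 mm.

245.91 mm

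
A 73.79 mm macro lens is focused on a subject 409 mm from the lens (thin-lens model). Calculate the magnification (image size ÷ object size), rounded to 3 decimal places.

0.220×

Thin lens: 1/f = 1/dₒ + 1/dᵢ → 1/dᵢ = 1/73.79 − 1/409 = 0.0111070 mm⁻¹, so dᵢ ≈ 90.0334 mm.
Magnification m = dᵢ/dₒ = 90.0334/409 ≈ 0.22013.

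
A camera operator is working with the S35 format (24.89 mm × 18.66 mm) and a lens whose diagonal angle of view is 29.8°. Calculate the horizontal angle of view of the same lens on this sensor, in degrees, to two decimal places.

Sensor diagonal = √(24.89² + 18.66²) = √967.7077 ≈ 31.1080 mm.
From the diagonal AOV: f = 31.1080 / (2·tan(14.9°)) = 31.1080 / 0.53216 ≈ 58.4562 mm.
Horizontal AOV = 2·arctan(24.89 / (2 × 58.4562)) = 2·arctan(0.21289) ≈ 24.0370°.

24.04°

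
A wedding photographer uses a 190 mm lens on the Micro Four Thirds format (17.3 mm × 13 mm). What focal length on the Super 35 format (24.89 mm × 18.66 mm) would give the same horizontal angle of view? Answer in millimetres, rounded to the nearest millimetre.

273 mm

Equal angle of view means equal width/f ratio, so f₂ = f₁ · (width₂/width₁) = 190 × 24.89/17.3.
f₂ = 190 × 1.43873 ≈ 273.358 mm.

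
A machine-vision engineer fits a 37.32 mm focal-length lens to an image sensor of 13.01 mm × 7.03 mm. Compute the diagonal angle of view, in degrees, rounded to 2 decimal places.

22.41°

Sensor diagonal = √(13.01² + 7.03²) = √218.6810 ≈ 14.7879 mm.
Angle of view α = 2·arctan(d/2f) with d = 14.7879 mm and f = 37.32 mm.
d/2f = 0.19812; arctan(0.19812) ≈ 11.2065°, so α ≈ 22.4129°.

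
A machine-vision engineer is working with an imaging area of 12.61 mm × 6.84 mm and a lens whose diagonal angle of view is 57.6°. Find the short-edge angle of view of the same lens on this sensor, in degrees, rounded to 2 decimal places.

29.38°

Sensor diagonal = √(12.61² + 6.84²) = √205.7977 ≈ 14.3457 mm.
From the diagonal AOV: f = 14.3457 / (2·tan(28.8°)) = 14.3457 / 1.09951 ≈ 13.0473 mm.
Short-edge AOV = 2·arctan(6.84 / (2 × 13.0473)) = 2·arctan(0.26212) ≈ 29.3762°.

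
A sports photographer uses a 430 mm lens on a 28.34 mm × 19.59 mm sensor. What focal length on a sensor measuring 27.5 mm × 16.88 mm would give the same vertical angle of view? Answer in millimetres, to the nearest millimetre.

Equal angle of view means equal height/f ratio, so f₂ = f₁ · (height₂/height₁) = 430 × 16.88/19.59.
f₂ = 430 × 0.86166 ≈ 370.516 mm.

371 mm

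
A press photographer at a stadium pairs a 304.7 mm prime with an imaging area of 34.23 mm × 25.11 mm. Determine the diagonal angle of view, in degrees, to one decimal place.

Sensor diagonal = √(34.23² + 25.11²) = √1802.2050 ≈ 42.4524 mm.
Angle of view α = 2·arctan(d/2f) with d = 42.4524 mm and f = 304.7 mm.
d/2f = 0.06966; arctan(0.06966) ≈ 3.9849°, so α ≈ 7.9699°.

8.0°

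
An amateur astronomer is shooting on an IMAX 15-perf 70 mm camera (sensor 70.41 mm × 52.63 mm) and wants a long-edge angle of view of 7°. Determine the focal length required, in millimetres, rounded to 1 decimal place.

575.6 mm

From α = 2·arctan(w/2f) we get f = w / (2·tan(α/2)).
With w = 70.41 mm and α/2 = 3.5°, tan(α/2) ≈ 0.06116, so f ≈ 70.41 / 0.12233 ≈ 575.5967 mm.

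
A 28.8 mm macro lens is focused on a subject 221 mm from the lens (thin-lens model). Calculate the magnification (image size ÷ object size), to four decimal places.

Thin lens: 1/f = 1/dₒ + 1/dᵢ → 1/dᵢ = 1/28.8 − 1/221 = 0.0301973 mm⁻¹, so dᵢ ≈ 33.1155 mm.
Magnification m = dᵢ/dₒ = 33.1155/221 ≈ 0.14984.

0.1498×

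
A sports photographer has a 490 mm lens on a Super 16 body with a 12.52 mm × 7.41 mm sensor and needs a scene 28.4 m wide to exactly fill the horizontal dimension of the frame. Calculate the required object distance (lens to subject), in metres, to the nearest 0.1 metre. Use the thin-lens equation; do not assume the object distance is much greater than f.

1112.0 m

W: 28.4 m = 28400 mm.
Magnification m = w/W = dᵢ/dₒ; combined with 1/f = 1/dₒ + 1/dᵢ this gives dₒ = f·(1 + W/w).
dₒ = 490 mm × (1 + 28400/12.52) = 490 × 2269.3706 ≈ 1111991.597 mm = 1111.99 m.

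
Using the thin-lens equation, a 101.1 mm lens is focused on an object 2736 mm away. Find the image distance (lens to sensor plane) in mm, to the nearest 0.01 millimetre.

104.98 mm

1/dᵢ = 1/f − 1/dₒ = 1/101.1 − 1/2736 = 0.0095257 mm⁻¹.
dᵢ = 1/0.0095257 ≈ 104.9792 mm.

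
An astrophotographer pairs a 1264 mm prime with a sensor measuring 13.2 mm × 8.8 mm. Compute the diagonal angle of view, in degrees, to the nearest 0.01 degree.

0.72°

Sensor diagonal = √(13.2² + 8.8²) = √251.6800 ≈ 15.8644 mm.
Angle of view α = 2·arctan(d/2f) with d = 15.8644 mm and f = 1264 mm.
d/2f = 0.00628; arctan(0.00628) ≈ 0.3596°, so α ≈ 0.7191°.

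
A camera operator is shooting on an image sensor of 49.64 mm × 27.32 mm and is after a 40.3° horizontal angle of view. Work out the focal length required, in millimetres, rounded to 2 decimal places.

From α = 2·arctan(w/2f) we get f = w / (2·tan(α/2)).
With w = 49.64 mm and α/2 = 20.15°, tan(α/2) ≈ 0.36694, so f ≈ 49.64 / 0.73388 ≈ 67.6409 mm.

67.64 mm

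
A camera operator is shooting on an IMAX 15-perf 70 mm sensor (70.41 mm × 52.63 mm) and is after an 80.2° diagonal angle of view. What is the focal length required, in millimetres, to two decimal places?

Sensor diagonal = √(70.41² + 52.63²) = √7727.4850 ≈ 87.9061 mm.
From α = 2·arctan(d/2f) we get f = d / (2·tan(α/2)).
With d = 87.9061 mm and α/2 = 40.1°, tan(α/2) ≈ 0.84208, so f ≈ 87.9061 / 1.68416 ≈ 52.1959 mm.

52.20 mm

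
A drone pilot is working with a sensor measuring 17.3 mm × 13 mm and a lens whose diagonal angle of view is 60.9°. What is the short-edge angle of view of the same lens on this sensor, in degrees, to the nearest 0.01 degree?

38.90°

Sensor diagonal = √(17.3² + 13²) = √468.2900 ≈ 21.6400 mm.
From the diagonal AOV: f = 21.6400 / (2·tan(30.45°)) = 21.6400 / 1.17574 ≈ 18.4054 mm.
Short-edge AOV = 2·arctan(13 / (2 × 18.4054)) = 2·arctan(0.35316) ≈ 38.9020°.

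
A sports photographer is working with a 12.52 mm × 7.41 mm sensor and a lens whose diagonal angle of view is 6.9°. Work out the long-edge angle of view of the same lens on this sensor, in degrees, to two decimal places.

Sensor diagonal = √(12.52² + 7.41²) = √211.6585 ≈ 14.5485 mm.
From the diagonal AOV: f = 14.5485 / (2·tan(3.45°)) = 14.5485 / 0.12057 ≈ 120.6608 mm.
Long-edge AOV = 2·arctan(12.52 / (2 × 120.6608)) = 2·arctan(0.05188) ≈ 5.9398°.

5.94°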